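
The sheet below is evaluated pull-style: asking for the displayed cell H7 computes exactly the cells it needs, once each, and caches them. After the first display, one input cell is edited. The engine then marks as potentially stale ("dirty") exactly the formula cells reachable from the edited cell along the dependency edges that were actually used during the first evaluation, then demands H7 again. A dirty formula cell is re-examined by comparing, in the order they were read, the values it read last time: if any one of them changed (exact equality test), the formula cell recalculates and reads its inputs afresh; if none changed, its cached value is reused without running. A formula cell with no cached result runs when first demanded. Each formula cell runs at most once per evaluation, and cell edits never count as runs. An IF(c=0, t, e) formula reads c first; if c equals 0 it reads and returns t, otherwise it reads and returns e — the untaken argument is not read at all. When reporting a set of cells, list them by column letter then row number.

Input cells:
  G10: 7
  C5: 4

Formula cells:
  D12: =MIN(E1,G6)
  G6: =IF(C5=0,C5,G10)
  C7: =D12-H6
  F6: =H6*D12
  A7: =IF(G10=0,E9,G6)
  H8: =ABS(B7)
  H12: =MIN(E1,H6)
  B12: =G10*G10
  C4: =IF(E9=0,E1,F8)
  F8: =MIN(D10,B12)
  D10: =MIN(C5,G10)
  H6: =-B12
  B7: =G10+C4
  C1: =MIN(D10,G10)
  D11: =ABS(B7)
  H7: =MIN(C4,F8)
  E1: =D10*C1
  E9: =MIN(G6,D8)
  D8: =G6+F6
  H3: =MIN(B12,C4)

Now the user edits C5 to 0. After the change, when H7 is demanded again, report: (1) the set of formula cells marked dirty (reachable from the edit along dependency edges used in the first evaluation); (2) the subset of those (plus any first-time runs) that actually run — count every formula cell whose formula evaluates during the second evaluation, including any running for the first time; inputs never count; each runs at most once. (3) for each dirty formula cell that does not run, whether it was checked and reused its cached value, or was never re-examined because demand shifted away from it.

First demand of the output computes:
  B12 = 7 * 7 = 49
  D10 = MIN(4, 7) = 4
  C1 = MIN(4, 7) = 4
  E1 = 4 * 4 = 16
  F8 = MIN(4, 49) = 4
  G6 = IF(C5=0: C5=4 -> else branch G10) = 7
  D12 = MIN(16, 7) = 7
  H6 = -(49) = -49
  F6 = -49 * 7 = -343
  D8 = 7 + -343 = -336
  E9 = MIN(7, -336) = -336
  C4 = IF(E9=0: E9=-336 -> else branch F8) = 4
  H7 = MIN(4, 4) = 4

After the edit, cleaning proceeds:
  D10: a read changed (C5 4->0) — executes, giving 0.
  C1: a read changed (D10 4->0) — executes, giving 0.
  E1: a read changed (D10 4->0; C1 4->0) — executes, giving 0.
  F8: a read changed (D10 4->0) — executes, giving 0.
  G6: a read changed (C5 4->0) — executes, giving 0.
  D12: a read changed (E1 16->0; G6 7->0) — executes, giving 0.
  F6: a read changed (D12 7->0) — executes, giving 0.
  D8: a read changed (G6 7->0; F6 -343->0) — executes, giving 0.
  E9: a read changed (G6 7->0; D8 -336->0) — executes, giving 0.
  C4: a read changed (E9 -336->0; F8 4->0) — executes, giving 0.
  H7: a read changed (C4 4->0; F8 4->0) — executes, giving 0.

The edit dirties: C1, C4, D8, D10, D12, E1, E9, F6, F8, G6, H7.
11 formula cells run: C1, C4, D8, D10, D12, E1, E9, F6, F8, G6, H7.
No dirty formula cell escaped a run.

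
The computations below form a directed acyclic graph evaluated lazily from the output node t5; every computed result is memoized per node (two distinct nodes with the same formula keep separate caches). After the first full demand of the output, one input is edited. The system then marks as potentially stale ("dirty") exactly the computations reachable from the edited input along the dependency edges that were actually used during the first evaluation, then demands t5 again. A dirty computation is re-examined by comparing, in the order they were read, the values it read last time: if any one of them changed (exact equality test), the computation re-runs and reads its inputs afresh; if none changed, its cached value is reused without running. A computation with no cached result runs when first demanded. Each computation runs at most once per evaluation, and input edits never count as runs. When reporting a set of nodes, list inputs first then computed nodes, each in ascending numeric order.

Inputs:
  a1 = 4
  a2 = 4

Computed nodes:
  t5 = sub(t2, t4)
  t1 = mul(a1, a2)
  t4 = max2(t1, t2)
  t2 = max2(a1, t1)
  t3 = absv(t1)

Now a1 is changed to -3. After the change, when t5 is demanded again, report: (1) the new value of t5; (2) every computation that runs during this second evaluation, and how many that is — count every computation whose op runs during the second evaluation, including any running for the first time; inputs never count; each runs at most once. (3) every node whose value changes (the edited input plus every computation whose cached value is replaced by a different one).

Demanding t5 again yields 0.
4 computations run: t1, t2, t4, t5.
The nodes whose values change: a1, t1, t2, t4.

First demand of the output computes:
  t1 = mul(4, 4) = 16
  t2 = max2(4, 16) = 16
  t4 = max2(16, 16) = 16
  t5 = sub(16, 16) = 0

After the edit, cleaning proceeds:
  t1: a read changed (a1 4->-3) — executes, giving -12.
  t2: a read changed (a1 4->-3; t1 16->-12) — executes, giving -3.
  t4: a read changed (t1 16->-12; t2 16->-3) — executes, giving -3.
  t5: a read changed (t2 16->-3; t4 16->-3) — executes, giving 0 — identical to its old value.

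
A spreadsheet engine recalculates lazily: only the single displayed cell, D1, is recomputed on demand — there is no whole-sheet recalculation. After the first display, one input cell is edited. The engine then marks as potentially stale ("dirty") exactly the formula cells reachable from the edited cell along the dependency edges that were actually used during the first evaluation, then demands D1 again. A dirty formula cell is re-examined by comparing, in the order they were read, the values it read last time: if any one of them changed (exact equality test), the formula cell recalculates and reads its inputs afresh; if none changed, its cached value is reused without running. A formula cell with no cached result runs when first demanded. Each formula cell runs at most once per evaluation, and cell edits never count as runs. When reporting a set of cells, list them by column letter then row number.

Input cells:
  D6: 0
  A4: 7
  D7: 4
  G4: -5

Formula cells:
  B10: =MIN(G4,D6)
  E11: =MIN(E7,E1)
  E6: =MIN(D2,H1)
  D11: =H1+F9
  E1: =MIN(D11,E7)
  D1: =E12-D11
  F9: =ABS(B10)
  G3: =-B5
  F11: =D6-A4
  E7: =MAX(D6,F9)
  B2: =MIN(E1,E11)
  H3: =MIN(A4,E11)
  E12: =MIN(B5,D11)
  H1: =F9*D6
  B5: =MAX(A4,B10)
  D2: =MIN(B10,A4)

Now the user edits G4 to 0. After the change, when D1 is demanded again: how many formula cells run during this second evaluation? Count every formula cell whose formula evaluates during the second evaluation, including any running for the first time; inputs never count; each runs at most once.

Formula cells that run: B5, B10, D1, D11, E12, F9, H1 — 7 in total.

First evaluation (everything demanded from the output):
  B10 = MIN(-5, 0) = -5
  B5 = MAX(7, -5) = 7
  F9 = ABS(-5) = 5
  H1 = 5 * 0 = 0
  D11 = 0 + 5 = 5
  E12 = MIN(7, 5) = 5
  D1 = 5 - 5 = 0

Propagation after the edit:
  B10: runs — G4 -5->0; result 0.
  B5: runs — B10 -5->0; result 7 (same value as before).
  F9: runs — B10 -5->0; result 0.
  H1: runs — F9 5->0; result 0 (same value as before).
  D11: runs — F9 5->0; result 0.
  E12: runs — D11 5->0; result 0.
  D1: runs — E12 5->0; D11 5->0; result 0 (same value as before).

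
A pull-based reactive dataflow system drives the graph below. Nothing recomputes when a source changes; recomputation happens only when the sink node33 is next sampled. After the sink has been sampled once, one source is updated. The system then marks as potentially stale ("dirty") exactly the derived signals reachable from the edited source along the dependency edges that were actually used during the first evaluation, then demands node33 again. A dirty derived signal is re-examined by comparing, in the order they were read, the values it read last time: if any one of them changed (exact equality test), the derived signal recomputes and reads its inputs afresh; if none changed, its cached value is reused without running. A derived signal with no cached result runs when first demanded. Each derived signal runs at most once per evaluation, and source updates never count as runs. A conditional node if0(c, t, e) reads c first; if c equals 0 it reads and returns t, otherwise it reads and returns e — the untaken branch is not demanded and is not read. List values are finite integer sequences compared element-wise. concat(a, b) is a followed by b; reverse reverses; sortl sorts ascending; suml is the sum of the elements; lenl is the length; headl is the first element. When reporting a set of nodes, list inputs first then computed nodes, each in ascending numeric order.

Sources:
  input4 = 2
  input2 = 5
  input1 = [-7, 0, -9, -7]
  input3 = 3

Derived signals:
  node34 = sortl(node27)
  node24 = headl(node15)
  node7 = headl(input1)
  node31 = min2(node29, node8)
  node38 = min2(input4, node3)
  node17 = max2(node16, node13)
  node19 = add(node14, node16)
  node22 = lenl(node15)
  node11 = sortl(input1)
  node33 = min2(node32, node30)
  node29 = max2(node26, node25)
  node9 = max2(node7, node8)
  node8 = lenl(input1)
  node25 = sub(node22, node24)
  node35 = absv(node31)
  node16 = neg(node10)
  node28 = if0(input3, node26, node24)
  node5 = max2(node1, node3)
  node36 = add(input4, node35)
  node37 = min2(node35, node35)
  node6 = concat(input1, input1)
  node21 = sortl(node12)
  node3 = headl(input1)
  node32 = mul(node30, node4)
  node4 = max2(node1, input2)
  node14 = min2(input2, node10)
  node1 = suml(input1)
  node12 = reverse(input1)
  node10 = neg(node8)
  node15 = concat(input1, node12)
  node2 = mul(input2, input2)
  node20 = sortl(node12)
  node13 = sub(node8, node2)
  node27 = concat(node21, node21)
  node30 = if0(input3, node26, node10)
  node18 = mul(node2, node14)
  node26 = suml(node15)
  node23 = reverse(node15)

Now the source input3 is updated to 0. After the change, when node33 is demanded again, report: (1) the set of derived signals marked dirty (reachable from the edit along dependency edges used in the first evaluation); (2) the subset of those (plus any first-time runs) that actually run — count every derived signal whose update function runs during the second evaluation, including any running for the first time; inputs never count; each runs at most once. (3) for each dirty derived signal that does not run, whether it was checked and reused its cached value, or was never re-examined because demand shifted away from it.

First evaluation (everything demanded from the output):
  node1 = suml([-7, 0, -9, -7]) = -23
  node4 = max2(-23, 5) = 5
  node8 = lenl([-7, 0, -9, -7]) = 4
  node10 = neg(4) = -4
  node30 = if0(input3=3 -> else branch node10) = -4
  node32 = mul(-4, 5) = -20
  node33 = min2(-20, -4) = -20

Propagation after the edit:
  node12: demanded for the first time — runs, produces [-7, -9, 0, -7].
  node15: demanded for the first time — runs, produces [-7, 0, -9, -7, -7, -9, 0, -7].
  node26: demanded for the first time — runs, produces -46.
  node30: runs — input3 3->0; result -46.
  node32: runs — node30 -4->-46; result -230.
  node33: runs — node32 -20->-230; node30 -4->-46; result -230.

Key observation: a condition flipped, so demand reaches new nodes — node12, node15, node26 run for the first time.

Marked dirty: node30, node32, node33.
Derived signals that run: node12, node15, node26, node30, node32, node33 — 6 in total.
Every dirty derived signal ran.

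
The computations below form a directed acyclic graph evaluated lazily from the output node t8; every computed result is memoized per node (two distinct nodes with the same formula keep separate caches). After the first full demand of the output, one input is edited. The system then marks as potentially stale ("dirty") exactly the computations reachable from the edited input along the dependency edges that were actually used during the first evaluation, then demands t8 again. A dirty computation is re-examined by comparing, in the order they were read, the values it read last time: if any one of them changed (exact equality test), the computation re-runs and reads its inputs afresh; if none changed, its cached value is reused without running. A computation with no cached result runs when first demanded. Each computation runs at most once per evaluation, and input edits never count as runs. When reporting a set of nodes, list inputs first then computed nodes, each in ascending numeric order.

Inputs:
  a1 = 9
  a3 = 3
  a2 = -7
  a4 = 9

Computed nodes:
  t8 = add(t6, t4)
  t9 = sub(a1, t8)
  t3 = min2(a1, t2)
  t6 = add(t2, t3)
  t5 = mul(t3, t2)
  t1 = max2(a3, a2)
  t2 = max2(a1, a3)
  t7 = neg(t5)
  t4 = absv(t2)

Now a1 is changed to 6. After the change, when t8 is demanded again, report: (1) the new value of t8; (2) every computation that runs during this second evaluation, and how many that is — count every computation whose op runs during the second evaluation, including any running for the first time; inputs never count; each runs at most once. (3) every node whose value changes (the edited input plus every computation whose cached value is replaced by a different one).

Demanding t8 again yields 18.
5 computations run: t2, t3, t4, t6, t8.
The nodes whose values change: a1, t2, t3, t4, t6, t8.

First demand of the output computes:
  t2 = max2(9, 3) = 9
  t3 = min2(9, 9) = 9
  t4 = absv(9) = 9
  t6 = add(9, 9) = 18
  t8 = add(18, 9) = 27

After the edit, cleaning proceeds:
  t2: a read changed (a1 9->6) — executes, giving 6.
  t3: a read changed (a1 9->6; t2 9->6) — executes, giving 6.
  t4: a read changed (t2 9->6) — executes, giving 6.
  t6: a read changed (t2 9->6; t3 9->6) — executes, giving 12.
  t8: a read changed (t6 18->12; t4 9->6) — executes, giving 18.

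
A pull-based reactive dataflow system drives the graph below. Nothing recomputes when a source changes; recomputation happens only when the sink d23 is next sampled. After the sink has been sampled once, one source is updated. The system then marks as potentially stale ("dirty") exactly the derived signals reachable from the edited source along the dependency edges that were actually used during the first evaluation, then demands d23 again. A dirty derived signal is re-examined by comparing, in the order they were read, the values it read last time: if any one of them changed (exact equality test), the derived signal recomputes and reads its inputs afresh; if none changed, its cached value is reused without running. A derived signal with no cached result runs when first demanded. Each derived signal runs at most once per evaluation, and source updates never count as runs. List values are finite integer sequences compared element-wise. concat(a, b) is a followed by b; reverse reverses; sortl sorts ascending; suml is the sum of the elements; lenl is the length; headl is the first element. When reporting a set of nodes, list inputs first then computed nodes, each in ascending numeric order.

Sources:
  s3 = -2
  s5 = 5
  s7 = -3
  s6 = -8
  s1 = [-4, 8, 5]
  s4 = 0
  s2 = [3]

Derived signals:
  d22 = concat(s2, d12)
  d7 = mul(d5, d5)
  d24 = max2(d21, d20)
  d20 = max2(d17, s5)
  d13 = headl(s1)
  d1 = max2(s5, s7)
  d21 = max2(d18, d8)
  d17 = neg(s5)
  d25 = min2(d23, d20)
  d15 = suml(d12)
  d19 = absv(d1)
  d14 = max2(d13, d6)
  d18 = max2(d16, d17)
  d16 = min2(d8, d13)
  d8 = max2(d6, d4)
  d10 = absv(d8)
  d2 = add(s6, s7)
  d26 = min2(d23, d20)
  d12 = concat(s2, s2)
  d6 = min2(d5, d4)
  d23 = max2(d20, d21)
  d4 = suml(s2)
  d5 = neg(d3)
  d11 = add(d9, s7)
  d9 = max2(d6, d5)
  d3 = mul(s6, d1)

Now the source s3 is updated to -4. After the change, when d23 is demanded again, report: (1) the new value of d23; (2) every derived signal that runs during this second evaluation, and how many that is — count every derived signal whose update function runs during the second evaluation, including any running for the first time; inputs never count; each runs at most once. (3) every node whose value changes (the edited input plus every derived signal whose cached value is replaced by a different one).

New value of d23: 5.
Derived signals that run: none — 0 in total.
Values that change: s3.
Key observation: s3 is never demanded by the output, so the edit triggers no recomputation at all.

First evaluation (everything demanded from the output):
  d1 = max2(5, -3) = 5
  d3 = mul(-8, 5) = -40
  d4 = suml([3]) = 3
  d5 = neg(-40) = 40
  d6 = min2(40, 3) = 3
  d8 = max2(3, 3) = 3
  d13 = headl([-4, 8, 5]) = -4
  d16 = min2(3, -4) = -4
  d17 = neg(5) = -5
  d18 = max2(-4, -5) = -4
  d20 = max2(-5, 5) = 5
  d21 = max2(-4, 3) = 3
  d23 = max2(5, 3) = 5

Propagation after the edit:
  s3 feeds no computation that the output demands — nothing is marked dirty and nothing runs.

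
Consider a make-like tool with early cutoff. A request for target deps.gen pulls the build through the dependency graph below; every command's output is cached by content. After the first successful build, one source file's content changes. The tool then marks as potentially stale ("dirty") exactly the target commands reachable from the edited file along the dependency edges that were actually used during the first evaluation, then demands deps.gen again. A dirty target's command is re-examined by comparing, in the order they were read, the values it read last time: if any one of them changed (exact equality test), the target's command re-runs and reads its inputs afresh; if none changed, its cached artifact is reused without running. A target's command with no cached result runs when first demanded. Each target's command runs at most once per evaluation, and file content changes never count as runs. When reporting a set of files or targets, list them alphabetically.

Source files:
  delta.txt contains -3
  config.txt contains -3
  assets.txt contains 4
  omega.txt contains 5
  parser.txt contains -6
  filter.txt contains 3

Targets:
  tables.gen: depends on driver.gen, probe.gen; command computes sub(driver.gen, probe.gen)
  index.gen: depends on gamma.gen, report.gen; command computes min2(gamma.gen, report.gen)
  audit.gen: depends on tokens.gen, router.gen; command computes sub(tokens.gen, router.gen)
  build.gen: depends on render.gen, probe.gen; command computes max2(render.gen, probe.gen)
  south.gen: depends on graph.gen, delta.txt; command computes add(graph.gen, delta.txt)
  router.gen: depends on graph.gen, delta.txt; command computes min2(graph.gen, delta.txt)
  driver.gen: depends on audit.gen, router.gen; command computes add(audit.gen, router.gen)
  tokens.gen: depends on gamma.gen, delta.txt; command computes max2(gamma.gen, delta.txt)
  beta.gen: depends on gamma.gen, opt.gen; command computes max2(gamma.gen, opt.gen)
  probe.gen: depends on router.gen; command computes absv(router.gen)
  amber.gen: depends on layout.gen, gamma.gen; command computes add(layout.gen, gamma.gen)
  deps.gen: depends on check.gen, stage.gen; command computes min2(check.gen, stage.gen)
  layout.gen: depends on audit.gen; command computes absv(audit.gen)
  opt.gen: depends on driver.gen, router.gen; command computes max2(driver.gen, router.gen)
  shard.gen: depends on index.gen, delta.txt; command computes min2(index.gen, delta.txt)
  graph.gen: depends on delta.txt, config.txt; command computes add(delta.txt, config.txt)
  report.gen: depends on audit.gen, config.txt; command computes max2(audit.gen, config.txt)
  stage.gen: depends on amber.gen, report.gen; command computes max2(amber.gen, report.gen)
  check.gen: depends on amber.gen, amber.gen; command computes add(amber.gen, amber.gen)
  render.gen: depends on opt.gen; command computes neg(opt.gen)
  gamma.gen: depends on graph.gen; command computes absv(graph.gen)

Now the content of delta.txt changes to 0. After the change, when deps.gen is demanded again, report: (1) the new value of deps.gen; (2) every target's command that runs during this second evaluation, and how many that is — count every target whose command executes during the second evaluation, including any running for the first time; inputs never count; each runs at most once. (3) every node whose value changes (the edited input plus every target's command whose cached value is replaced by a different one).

Demanding deps.gen again yields 9.
11 target commands run: amber.gen, audit.gen, check.gen, deps.gen, gamma.gen, graph.gen, layout.gen, report.gen, router.gen, stage.gen, tokens.gen.
The nodes whose values change: amber.gen, audit.gen, check.gen, delta.txt, deps.gen, gamma.gen, graph.gen, layout.gen, report.gen, router.gen, stage.gen, tokens.gen.

First demand of the output computes:
  graph.gen = add(-3, -3) = -6
  gamma.gen = absv(-6) = 6
  router.gen = min2(-6, -3) = -6
  tokens.gen = max2(6, -3) = 6
  audit.gen = sub(6, -6) = 12
  layout.gen = absv(12) = 12
  amber.gen = add(12, 6) = 18
  check.gen = add(18, 18) = 36
  report.gen = max2(12, -3) = 12
  stage.gen = max2(18, 12) = 18
  deps.gen = min2(36, 18) = 18

After the edit, cleaning proceeds:
  graph.gen: a read changed (delta.txt -3->0) — executes, giving -3.
  gamma.gen: a read changed (graph.gen -6->-3) — executes, giving 3.
  router.gen: a read changed (graph.gen -6->-3; delta.txt -3->0) — executes, giving -3.
  tokens.gen: a read changed (gamma.gen 6->3; delta.txt -3->0) — executes, giving 3.
  audit.gen: a read changed (tokens.gen 6->3; router.gen -6->-3) — executes, giving 6.
  layout.gen: a read changed (audit.gen 12->6) — executes, giving 6.
  amber.gen: a read changed (layout.gen 12->6; gamma.gen 6->3) — executes, giving 9.
  check.gen: a read changed (amber.gen 18->9; amber.gen 18->9) — executes, giving 18.
  report.gen: a read changed (audit.gen 12->6) — executes, giving 6.
  stage.gen: a read changed (amber.gen 18->9; report.gen 12->6) — executes, giving 9.
  deps.gen: a read changed (check.gen 36->18; stage.gen 18->9) — executes, giving 9.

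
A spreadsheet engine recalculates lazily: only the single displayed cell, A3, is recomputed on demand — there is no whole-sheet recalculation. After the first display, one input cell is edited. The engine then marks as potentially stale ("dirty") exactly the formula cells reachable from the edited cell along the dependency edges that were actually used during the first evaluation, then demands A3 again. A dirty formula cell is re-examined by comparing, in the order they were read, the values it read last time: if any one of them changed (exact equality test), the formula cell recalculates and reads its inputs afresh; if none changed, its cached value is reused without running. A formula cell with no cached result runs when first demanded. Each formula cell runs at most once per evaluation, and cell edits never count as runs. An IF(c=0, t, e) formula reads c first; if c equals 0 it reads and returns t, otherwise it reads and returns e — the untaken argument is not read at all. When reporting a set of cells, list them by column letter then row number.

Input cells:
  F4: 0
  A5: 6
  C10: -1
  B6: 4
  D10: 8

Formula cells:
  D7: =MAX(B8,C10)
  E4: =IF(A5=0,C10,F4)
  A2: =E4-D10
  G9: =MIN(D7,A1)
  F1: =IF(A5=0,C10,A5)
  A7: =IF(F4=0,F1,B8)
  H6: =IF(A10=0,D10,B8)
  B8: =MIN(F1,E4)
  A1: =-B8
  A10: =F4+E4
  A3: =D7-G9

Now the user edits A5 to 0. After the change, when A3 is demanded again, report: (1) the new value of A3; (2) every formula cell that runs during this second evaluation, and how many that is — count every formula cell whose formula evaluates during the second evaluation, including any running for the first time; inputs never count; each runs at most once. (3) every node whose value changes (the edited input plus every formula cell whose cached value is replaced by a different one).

New value of A3: 0.
Formula cells that run: A1, A3, B8, D7, E4, F1, G9 — 7 in total.
Values that change: A1, A5, B8, D7, E4, F1, G9.

First evaluation (everything demanded from the output):
  E4 = IF(A5=0: A5=6 -> else branch F4) = 0
  F1 = IF(A5=0: A5=6 -> else branch A5) = 6
  B8 = MIN(6, 0) = 0
  A1 = -(0) = 0
  D7 = MAX(0, -1) = 0
  G9 = MIN(0, 0) = 0
  A3 = 0 - 0 = 0

Propagation after the edit:
  E4: runs — A5 6->0; result -1.
  F1: runs — A5 6->0; A5 6->0; result -1.
  B8: runs — F1 6->-1; E4 0->-1; result -1.
  A1: runs — B8 0->-1; result 1.
  D7: runs — B8 0->-1; result -1.
  G9: runs — D7 0->-1; A1 0->1; result -1.
  A3: runs — D7 0->-1; G9 0->-1; result 0 (same value as before).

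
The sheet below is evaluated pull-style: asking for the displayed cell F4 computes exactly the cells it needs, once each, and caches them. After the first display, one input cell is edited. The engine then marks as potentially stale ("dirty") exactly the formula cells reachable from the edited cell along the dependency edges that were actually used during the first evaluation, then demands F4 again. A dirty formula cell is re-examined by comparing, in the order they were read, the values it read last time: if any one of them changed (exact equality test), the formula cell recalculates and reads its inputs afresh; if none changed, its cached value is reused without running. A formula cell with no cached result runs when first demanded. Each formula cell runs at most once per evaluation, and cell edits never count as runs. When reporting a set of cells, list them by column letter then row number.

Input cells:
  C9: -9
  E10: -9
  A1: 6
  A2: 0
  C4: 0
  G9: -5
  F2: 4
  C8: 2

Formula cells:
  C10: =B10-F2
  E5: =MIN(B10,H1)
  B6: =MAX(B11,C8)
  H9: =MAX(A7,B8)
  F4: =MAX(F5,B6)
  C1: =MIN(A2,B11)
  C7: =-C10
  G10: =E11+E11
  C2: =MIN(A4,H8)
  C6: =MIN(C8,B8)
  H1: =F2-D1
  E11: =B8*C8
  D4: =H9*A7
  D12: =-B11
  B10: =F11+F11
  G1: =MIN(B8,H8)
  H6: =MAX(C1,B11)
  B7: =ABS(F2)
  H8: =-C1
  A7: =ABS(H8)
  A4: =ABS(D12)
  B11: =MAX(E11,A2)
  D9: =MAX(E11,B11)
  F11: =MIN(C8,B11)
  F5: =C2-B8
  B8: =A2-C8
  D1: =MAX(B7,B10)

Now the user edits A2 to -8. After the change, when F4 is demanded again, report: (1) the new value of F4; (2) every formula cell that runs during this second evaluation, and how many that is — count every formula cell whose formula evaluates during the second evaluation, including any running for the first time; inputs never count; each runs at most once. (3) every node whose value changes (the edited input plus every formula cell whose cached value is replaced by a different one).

First demand of the output computes:
  B8 = 0 - 2 = -2
  E11 = -2 * 2 = -4
  B11 = MAX(-4, 0) = 0
  B6 = MAX(0, 2) = 2
  C1 = MIN(0, 0) = 0
  D12 = -(0) = 0
  A4 = ABS(0) = 0
  H8 = -(0) = 0
  C2 = MIN(0, 0) = 0
  F5 = 0 - -2 = 2
  F4 = MAX(2, 2) = 2

After the edit, cleaning proceeds:
  B8: a read changed (A2 0->-8) — executes, giving -10.
  E11: a read changed (B8 -2->-10) — executes, giving -20.
  B11: a read changed (E11 -4->-20; A2 0->-8) — executes, giving -8.
  B6: a read changed (B11 0->-8) — executes, giving 2 — identical to its old value.
  C1: a read changed (A2 0->-8; B11 0->-8) — executes, giving -8.
  D12: a read changed (B11 0->-8) — executes, giving 8.
  A4: a read changed (D12 0->8) — executes, giving 8.
  H8: a read changed (C1 0->-8) — executes, giving 8.
  C2: a read changed (A4 0->8; H8 0->8) — executes, giving 8.
  F5: a read changed (C2 0->8; B8 -2->-10) — executes, giving 18.
  F4: a read changed (F5 2->18) — executes, giving 18.

Demanding F4 again yields 18.
11 formula cells run: A4, B6, B8, B11, C1, C2, D12, E11, F4, F5, H8.
The nodes whose values change: A2, A4, B8, B11, C1, C2, D12, E11, F4, F5, H8.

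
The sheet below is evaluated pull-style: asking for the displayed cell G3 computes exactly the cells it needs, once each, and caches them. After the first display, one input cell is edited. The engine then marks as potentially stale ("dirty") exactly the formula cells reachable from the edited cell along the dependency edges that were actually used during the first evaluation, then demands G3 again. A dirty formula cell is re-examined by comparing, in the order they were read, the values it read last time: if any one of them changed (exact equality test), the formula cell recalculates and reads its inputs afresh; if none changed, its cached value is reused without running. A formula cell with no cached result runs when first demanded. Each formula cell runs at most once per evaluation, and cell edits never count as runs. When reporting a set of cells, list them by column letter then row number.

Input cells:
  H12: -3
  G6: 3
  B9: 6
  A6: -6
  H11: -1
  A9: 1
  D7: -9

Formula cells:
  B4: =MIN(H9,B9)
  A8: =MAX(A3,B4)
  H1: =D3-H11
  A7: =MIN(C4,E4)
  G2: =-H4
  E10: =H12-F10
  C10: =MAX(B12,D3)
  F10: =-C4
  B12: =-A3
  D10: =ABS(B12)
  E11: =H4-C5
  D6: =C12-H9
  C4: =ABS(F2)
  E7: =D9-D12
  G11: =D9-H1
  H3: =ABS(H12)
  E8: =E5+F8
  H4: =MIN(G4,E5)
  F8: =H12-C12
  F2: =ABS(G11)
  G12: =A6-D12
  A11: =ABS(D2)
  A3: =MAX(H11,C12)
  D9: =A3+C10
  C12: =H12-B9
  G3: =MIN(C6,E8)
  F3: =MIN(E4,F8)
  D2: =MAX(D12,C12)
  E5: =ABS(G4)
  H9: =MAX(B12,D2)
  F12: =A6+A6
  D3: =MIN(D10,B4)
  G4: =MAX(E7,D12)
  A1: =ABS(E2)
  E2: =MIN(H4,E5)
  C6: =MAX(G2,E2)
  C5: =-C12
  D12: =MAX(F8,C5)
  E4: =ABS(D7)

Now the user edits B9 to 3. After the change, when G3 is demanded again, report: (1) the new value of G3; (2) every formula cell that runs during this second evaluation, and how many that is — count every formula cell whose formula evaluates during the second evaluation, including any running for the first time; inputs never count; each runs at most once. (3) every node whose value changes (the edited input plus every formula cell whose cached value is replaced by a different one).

Demanding G3 again yields 6.
18 formula cells run: A3, B4, C5, C6, C12, D2, D3, D12, E2, E5, E7, E8, F8, G2, G3, G4, H4, H9.
The nodes whose values change: B4, B9, C5, C6, C12, D2, D12, E2, E5, E7, E8, F8, G2, G3, G4, H4, H9.
Note where the cutoff bites: B12 is checked, finds nothing changed, and keeps its cache.

First demand of the output computes:
  C12 = -3 - 6 = -9
  A3 = MAX(-1, -9) = -1
  B12 = -(-1) = 1
  C5 = -(-9) = 9
  D10 = ABS(1) = 1
  F8 = -3 - -9 = 6
  D12 = MAX(6, 9) = 9
  D2 = MAX(9, -9) = 9
  H9 = MAX(1, 9) = 9
  B4 = MIN(9, 6) = 6
  D3 = MIN(1, 6) = 1
  C10 = MAX(1, 1) = 1
  D9 = -1 + 1 = 0
  E7 = 0 - 9 = -9
  G4 = MAX(-9, 9) = 9
  E5 = ABS(9) = 9
  E8 = 9 + 6 = 15
  H4 = MIN(9, 9) = 9
  E2 = MIN(9, 9) = 9
  G2 = -(9) = -9
  C6 = MAX(-9, 9) = 9
  G3 = MIN(9, 15) = 9

After the edit, cleaning proceeds:
  C12: a read changed (B9 6->3) — executes, giving -6.
  A3: a read changed (C12 -9->-6) — executes, giving -1 — identical to its old value.
  B12: dirty, but its reads are unchanged (A3 unchanged); cached 1 stands.
  C5: a read changed (C12 -9->-6) — executes, giving 6.
  D10: dirty, but its reads are unchanged (B12 unchanged); cached 1 stands.
  F8: a read changed (C12 -9->-6) — executes, giving 3.
  D12: a read changed (F8 6->3; C5 9->6) — executes, giving 6.
  D2: a read changed (D12 9->6; C12 -9->-6) — executes, giving 6.
  H9: a read changed (D2 9->6) — executes, giving 6.
  B4: a read changed (H9 9->6; B9 6->3) — executes, giving 3.
  D3: a read changed (B4 6->3) — executes, giving 1 — identical to its old value.
  C10: dirty, but its reads are unchanged (B12 unchanged, D3 unchanged); cached 1 stands.
  D9: dirty, but its reads are unchanged (A3 unchanged, C10 unchanged); cached 0 stands.
  E7: a read changed (D12 9->6) — executes, giving -6.
  G4: a read changed (E7 -9->-6; D12 9->6) — executes, giving 6.
  E5: a read changed (G4 9->6) — executes, giving 6.
  E8: a read changed (E5 9->6; F8 6->3) — executes, giving 9.
  H4: a read changed (G4 9->6; E5 9->6) — executes, giving 6.
  E2: a read changed (H4 9->6; E5 9->6) — executes, giving 6.
  G2: a read changed (H4 9->6) — executes, giving -6.
  C6: a read changed (G2 -9->-6; E2 9->6) — executes, giving 6.
  G3: a read changed (C6 9->6; E8 15->9) — executes, giving 6.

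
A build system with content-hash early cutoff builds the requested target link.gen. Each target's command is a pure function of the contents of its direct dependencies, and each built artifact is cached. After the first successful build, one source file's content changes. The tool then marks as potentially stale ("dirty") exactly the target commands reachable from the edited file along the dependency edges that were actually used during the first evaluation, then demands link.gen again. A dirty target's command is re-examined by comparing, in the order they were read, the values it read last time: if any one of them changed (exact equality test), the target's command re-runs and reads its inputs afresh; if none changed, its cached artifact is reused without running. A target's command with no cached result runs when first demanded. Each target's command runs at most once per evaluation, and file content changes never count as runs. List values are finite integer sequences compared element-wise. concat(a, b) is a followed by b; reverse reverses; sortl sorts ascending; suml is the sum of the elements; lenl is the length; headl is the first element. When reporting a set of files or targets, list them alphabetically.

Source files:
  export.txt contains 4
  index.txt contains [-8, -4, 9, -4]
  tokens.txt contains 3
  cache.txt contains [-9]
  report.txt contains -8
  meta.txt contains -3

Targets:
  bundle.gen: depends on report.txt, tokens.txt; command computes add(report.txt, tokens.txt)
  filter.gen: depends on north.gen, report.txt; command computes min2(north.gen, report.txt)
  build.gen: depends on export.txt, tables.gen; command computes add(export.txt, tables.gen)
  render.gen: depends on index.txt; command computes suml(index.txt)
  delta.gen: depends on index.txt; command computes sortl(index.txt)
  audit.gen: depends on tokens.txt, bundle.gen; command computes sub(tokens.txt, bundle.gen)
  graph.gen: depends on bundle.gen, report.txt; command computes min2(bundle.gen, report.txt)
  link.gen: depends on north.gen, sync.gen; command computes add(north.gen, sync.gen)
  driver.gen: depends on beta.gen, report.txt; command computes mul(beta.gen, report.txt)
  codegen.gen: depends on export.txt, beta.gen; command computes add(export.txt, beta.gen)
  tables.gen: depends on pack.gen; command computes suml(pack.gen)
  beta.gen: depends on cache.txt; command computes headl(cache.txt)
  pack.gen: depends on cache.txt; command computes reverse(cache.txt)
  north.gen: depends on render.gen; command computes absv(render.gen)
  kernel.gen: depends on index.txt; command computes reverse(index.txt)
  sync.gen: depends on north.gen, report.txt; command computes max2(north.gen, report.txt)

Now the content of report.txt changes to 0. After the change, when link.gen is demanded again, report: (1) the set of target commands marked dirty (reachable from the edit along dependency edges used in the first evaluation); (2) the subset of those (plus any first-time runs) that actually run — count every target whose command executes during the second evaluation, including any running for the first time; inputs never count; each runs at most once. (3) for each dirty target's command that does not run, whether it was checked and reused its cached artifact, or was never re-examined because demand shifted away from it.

First evaluation (everything demanded from the output):
  render.gen = suml([-8, -4, 9, -4]) = -7
  north.gen = absv(-7) = 7
  sync.gen = max2(7, -8) = 7
  link.gen = add(7, 7) = 14

Propagation after the edit:
  sync.gen: runs — report.txt -8->0; result 7 (same value as before).
  link.gen: checked — values it read are unchanged (north.gen unchanged, sync.gen unchanged); reused cached 14 without running.

Key observation: the change is absorbed at sync.gen — it re-runs but produces the same value, and the output's value is unchanged.

Marked dirty: link.gen, sync.gen.
Target commands that run: sync.gen — 1 in total.
Checked but reused from cache: link.gen.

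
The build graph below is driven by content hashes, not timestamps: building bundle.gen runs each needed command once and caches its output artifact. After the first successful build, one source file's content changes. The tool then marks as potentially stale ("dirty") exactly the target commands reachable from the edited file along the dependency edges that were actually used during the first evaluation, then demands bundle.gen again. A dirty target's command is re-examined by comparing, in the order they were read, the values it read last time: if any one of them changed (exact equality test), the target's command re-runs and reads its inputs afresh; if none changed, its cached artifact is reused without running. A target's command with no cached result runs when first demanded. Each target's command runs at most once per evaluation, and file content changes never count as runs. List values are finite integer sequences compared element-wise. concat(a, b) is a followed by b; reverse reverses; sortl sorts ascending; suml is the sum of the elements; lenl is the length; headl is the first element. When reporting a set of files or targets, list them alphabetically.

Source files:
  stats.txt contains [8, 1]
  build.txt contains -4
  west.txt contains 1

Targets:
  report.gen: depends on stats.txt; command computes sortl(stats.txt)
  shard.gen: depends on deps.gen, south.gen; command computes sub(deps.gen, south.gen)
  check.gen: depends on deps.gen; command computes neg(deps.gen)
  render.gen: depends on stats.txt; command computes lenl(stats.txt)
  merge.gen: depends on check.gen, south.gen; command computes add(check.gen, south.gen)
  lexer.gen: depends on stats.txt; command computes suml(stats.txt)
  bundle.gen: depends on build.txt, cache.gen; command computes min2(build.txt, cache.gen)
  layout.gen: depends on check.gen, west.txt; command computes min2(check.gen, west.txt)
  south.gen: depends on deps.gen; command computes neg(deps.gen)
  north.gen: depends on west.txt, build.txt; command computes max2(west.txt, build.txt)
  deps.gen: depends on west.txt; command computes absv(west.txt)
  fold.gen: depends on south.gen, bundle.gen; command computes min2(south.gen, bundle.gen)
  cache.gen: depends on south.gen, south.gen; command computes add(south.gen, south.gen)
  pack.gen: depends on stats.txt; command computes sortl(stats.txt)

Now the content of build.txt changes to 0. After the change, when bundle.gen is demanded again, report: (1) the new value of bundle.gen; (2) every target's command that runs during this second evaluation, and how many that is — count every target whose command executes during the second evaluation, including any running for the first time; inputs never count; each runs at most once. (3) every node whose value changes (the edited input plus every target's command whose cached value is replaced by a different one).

Initial pass — values computed on the first demand:
  deps.gen = absv(1) = 1
  south.gen = neg(1) = -1
  cache.gen = add(-1, -1) = -2
  bundle.gen = min2(-4, -2) = -4

Second demand — change propagation:
  bundle.gen: re-runs because build.txt -4->0; new result -2.

bundle.gen now evaluates to -2.
Run set: bundle.gen (1 run).
Changed values: build.txt, bundle.gen.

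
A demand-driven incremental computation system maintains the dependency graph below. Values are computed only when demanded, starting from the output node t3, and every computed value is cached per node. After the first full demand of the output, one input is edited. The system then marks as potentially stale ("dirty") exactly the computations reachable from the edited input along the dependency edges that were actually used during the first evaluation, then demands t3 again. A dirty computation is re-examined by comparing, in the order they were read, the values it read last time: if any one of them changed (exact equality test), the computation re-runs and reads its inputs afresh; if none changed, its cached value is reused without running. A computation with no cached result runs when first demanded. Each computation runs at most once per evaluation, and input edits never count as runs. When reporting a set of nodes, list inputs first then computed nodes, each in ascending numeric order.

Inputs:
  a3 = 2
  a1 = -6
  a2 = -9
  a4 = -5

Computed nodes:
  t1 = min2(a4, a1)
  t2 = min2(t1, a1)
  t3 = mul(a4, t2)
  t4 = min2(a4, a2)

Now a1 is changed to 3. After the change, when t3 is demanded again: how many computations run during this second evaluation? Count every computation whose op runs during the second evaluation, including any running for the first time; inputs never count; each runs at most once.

Computations that run: t1, t2, t3 — 3 in total.

First evaluation (everything demanded from the output):
  t1 = min2(-5, -6) = -6
  t2 = min2(-6, -6) = -6
  t3 = mul(-5, -6) = 30

Propagation after the edit:
  t1: runs — a1 -6->3; result -5.
  t2: runs — t1 -6->-5; a1 -6->3; result -5.
  t3: runs — t2 -6->-5; result 25.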